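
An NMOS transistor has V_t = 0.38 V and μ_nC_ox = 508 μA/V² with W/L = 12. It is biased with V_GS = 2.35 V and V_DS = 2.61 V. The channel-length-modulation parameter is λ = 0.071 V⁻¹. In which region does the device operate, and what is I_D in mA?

Saturation; I_D = 14.0 mA

k_n = μ_nC_ox · (W/L) = 6.096 mA/V².
V_ov = V_GS − V_t = 2.35 − 0.38 = 1.97 V.
Since V_DS = 2.61 V ≥ V_ov = 1.97 V, the device is in saturation.
I_D = ½ k_n V_ov² (1 + λ V_DS) = 0.5 × 6.096 × 1.97² × (1 + 0.071 × 2.61) = 14 mA.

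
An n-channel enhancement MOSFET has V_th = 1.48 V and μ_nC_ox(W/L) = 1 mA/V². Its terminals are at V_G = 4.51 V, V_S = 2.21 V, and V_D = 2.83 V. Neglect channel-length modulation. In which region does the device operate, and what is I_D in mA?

Triode; I_D = 0.316 mA

V_GS = V_G − V_S = 4.51 − 2.21 = 2.3 V; V_DS = V_D − V_S = 2.83 − 2.21 = 0.62 V.
V_ov = V_GS − V_th = 2.3 − 1.48 = 0.82 V.
Since V_DS = 0.62 V < V_ov = 0.82 V, the device is in the triode region.
I_D = k_n [V_ov · V_DS − ½ V_DS²] = 1 × [0.82 × 0.62 − 0.5 × 0.62²] = 0.316 mA.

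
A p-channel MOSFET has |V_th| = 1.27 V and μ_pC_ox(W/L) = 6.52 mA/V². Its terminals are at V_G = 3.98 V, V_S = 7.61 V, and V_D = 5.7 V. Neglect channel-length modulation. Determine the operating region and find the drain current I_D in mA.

V_SG = V_S − V_G = 7.61 − 3.98 = 3.63 V; V_SD = V_S − V_D = 7.61 − 5.7 = 1.91 V.
V_ov = V_SG − |V_th| = 3.63 − 1.27 = 2.36 V.
Since V_SD = 1.91 V < V_ov = 2.36 V, the device is in the triode region.
I_D = k_p [V_ov · V_SD − ½ V_SD²] = 6.52 × [2.36 × 1.91 − 0.5 × 1.91²] = 17.5 mA.

Triode; I_D = 17.5 mA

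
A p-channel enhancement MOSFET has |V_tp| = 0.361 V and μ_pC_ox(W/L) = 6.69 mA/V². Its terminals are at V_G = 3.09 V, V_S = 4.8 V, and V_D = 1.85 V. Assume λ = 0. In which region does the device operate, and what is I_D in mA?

Saturation; I_D = 6.09 mA

V_SG = V_S − V_G = 4.8 − 3.09 = 1.71 V; V_SD = V_S − V_D = 4.8 − 1.85 = 2.95 V.
V_ov = V_SG − |V_tp| = 1.71 − 0.361 = 1.35 V.
Since V_SD = 2.95 V ≥ V_ov = 1.35 V, the device is in saturation.
I_D = ½ k_p V_ov² = 0.5 × 6.69 × 1.35² = 6.09 mA.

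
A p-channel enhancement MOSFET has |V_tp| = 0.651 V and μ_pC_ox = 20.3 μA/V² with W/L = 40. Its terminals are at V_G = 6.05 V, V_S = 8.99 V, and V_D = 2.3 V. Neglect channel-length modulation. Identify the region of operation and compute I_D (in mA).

V_SG = V_S − V_G = 8.99 − 6.05 = 2.94 V; V_SD = V_S − V_D = 8.99 − 2.3 = 6.69 V.
k_p = μ_pC_ox · (W/L) = 0.812 mA/V².
V_ov = V_SG − |V_tp| = 2.94 − 0.651 = 2.29 V.
Since V_SD = 6.69 V ≥ V_ov = 2.29 V, the device is in saturation.
I_D = ½ k_p V_ov² = 0.5 × 0.812 × 2.29² = 2.13 mA.

Saturation; I_D = 2.13 mA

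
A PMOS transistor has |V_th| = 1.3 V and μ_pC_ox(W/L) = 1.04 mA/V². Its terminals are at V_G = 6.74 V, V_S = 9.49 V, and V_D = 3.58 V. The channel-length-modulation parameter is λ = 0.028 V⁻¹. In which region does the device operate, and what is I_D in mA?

Saturation; I_D = 1.27 mA

V_SG = V_S − V_G = 9.49 − 6.74 = 2.75 V; V_SD = V_S − V_D = 9.49 − 3.58 = 5.91 V.
V_ov = V_SG − |V_th| = 2.75 − 1.3 = 1.45 V.
Since V_SD = 5.91 V ≥ V_ov = 1.45 V, the device is in saturation.
I_D = ½ k_p V_ov² (1 + λ V_SD) = 0.5 × 1.04 × 1.45² × (1 + 0.028 × 5.91) = 1.27 mA.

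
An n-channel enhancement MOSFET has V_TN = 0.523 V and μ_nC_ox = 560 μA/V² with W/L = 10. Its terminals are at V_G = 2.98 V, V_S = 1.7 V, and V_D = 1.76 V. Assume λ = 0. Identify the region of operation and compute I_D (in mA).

V_GS = V_G − V_S = 2.98 − 1.7 = 1.28 V; V_DS = V_D − V_S = 1.76 − 1.7 = 0.06 V.
k_n = μ_nC_ox · (W/L) = 5.6 mA/V².
V_ov = V_GS − V_TN = 1.28 − 0.523 = 0.757 V.
Since V_DS = 0.06 V < V_ov = 0.757 V, the device is in the triode region.
I_D = k_n [V_ov · V_DS − ½ V_DS²] = 5.6 × [0.757 × 0.06 − 0.5 × 0.06²] = 0.244 mA.

Triode; I_D = 0.244 mA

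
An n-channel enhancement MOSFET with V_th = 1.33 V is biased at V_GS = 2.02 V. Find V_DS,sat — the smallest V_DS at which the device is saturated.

V_DS,sat = 0.690 V

The boundary between triode and saturation is V_DS = V_GS − V_th = V_ov.
V_ov = 2.02 − 1.33 = 0.69 V.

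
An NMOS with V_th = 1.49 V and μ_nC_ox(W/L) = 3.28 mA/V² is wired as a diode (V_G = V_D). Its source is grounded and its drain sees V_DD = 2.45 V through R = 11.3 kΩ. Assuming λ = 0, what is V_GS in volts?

V_GS = 1.69 V

With gate tied to drain, V_GS = V_DS ≥ V_GS − V_th, so the device is in saturation.
KCL at the drain: ½ k_n (V_GS − V_th)² = (V_DD − V_GS)/R.
Let x = V_GS − 1.49. Then 18.5 x² + x − 0.96 = 0, giving x = 0.202 V (positive root), so V_GS = 1.69 V.
I_D = (V_DD − V_GS)/R = (2.45 − 1.69) / 11.3 = 0.0671 mA.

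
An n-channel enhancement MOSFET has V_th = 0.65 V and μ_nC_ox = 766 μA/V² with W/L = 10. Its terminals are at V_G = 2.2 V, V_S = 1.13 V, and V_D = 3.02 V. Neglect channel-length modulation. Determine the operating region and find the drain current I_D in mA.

V_GS = V_G − V_S = 2.2 − 1.13 = 1.07 V; V_DS = V_D − V_S = 3.02 − 1.13 = 1.89 V.
k_n = μ_nC_ox · (W/L) = 7.66 mA/V².
V_ov = V_GS − V_th = 1.07 − 0.65 = 0.42 V.
Since V_DS = 1.89 V ≥ V_ov = 0.42 V, the device is in saturation.
I_D = ½ k_n V_ov² = 0.5 × 7.66 × 0.42² = 0.676 mA.

Saturation; I_D = 0.676 mA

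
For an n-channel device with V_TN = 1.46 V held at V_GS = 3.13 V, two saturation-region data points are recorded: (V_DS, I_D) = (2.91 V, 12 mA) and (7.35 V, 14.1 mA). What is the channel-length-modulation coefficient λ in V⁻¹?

With V_GS fixed, I_D ∝ (1 + λ V_DS) in saturation, so I_D2/I_D1 = (1 + λ V_DS2)/(1 + λ V_DS1).
14.1/12 = 1.175 = (1 + 7.35 λ)/(1 + 2.91 λ).
Solving: λ (I_D1 V_DS2 − I_D2 V_DS1) = I_D2 − I_D1, so λ = (14.1 − 12) / (12 × 7.35 − 14.1 × 2.91) = 2.1 / 47.2 = 0.0445 V⁻¹.

λ = 0.0445 V⁻¹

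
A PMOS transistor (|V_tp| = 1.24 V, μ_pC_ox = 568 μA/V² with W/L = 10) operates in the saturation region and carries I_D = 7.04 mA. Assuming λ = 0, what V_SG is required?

V_SG = 2.81 V

k_p = μ_pC_ox · (W/L) = 5.68 mA/V².
In saturation I_D = ½ k_p (V_SG − |V_tp|)², so V_SG − |V_tp| = √(2 I_D / k_p) = √(2 × 7.04 / 5.68) = 1.57 V.
V_SG = 1.24 + 1.57 = 2.81 V.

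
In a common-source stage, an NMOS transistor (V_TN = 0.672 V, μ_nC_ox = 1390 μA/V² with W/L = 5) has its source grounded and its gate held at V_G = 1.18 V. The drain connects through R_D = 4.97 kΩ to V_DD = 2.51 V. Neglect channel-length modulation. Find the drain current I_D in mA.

I_D = 0.473 mA

V_GS = V_G = 1.18 V, so V_ov = 1.18 − 0.672 = 0.508 V.
k_n = μ_nC_ox · (W/L) = 6.95 mA/V².
Assume saturation: I_D = ½ k_n V_ov² = 0.5 × 6.95 × 0.508² = 0.897 mA, giving V_DS = V_DD − I_D R_D = 2.51 − 0.897 × 4.97 = -1.95 V.
But -1.95 V < V_ov = 0.508 V, so the device is actually in triode.
In triode I_D = k_n[V_ov V_DS − ½ V_DS²] and I_D = (V_DD − V_DS)/R_D. Equating: 17.3 V_DS² − 18.55 V_DS + 2.51 = 0, giving V_DS = 0.159 V (the root below V_ov).
I_D = (2.51 − 0.159) / 4.97 = 0.473 mA.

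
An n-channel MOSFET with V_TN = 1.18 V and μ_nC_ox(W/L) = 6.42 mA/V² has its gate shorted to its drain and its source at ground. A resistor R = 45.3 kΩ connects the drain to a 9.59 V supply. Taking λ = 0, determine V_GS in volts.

V_GS = 1.42 V

With gate tied to drain, V_GS = V_DS ≥ V_GS − V_TN, so the device is in saturation.
KCL at the drain: ½ k_n (V_GS − V_TN)² = (V_DD − V_GS)/R.
Let x = V_GS − 1.18. Then 145 x² + x − 8.41 = 0, giving x = 0.237 V (positive root), so V_GS = 1.42 V.
I_D = (V_DD − V_GS)/R = (9.59 − 1.42) / 45.3 = 0.18 mA.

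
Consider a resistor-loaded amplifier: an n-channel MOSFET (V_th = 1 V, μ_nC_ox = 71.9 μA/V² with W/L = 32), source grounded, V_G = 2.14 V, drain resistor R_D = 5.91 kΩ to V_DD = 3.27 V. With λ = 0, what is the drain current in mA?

V_GS = V_G = 2.14 V, so V_ov = 2.14 − 1 = 1.14 V.
k_n = μ_nC_ox · (W/L) = 2.301 mA/V².
Assume saturation: I_D = ½ k_n V_ov² = 0.5 × 2.301 × 1.14² = 1.5 mA, giving V_DS = V_DD − I_D R_D = 3.27 − 1.5 × 5.91 = -5.57 V.
But -5.57 V < V_ov = 1.14 V, so the device is actually in triode.
In triode I_D = k_n[V_ov V_DS − ½ V_DS²] and I_D = (V_DD − V_DS)/R_D. Equating: 6.8 V_DS² − 16.5 V_DS + 3.27 = 0, giving V_DS = 0.218 V (the root below V_ov).
I_D = (3.27 − 0.218) / 5.91 = 0.516 mA.

I_D = 0.516 mA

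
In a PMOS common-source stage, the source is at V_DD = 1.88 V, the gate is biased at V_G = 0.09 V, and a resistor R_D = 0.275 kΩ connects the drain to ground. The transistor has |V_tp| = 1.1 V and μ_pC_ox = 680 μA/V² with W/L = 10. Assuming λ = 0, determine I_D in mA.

V_SG = V_DD − V_G = 1.88 − 0.09 = 1.79 V, so V_ov = 1.79 − 1.1 = 0.69 V.
k_p = μ_pC_ox · (W/L) = 6.8 mA/V².
Assume saturation: I_D = ½ k_p V_ov² = 0.5 × 6.8 × 0.69² = 1.62 mA, giving V_SD = V_DD − I_D R_D = 1.88 − 1.62 × 0.275 = 1.43 V.
V_SD = 1.43 V ≥ V_ov = 0.69 V, confirming saturation.

I_D = 1.62 mA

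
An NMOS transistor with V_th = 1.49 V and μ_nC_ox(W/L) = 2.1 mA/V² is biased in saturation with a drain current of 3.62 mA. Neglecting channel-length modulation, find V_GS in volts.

In saturation I_D = ½ k_n (V_GS − V_th)², so V_GS − V_th = √(2 I_D / k_n) = √(2 × 3.62 / 2.1) = 1.86 V.
V_GS = 1.49 + 1.86 = 3.35 V.

V_GS = 3.35 V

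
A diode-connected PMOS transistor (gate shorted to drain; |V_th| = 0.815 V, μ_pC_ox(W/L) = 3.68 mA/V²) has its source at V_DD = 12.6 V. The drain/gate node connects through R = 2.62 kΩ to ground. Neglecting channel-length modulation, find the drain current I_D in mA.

With gate tied to drain, V_SG = V_SD ≥ V_SG − |V_th|, so the device is in saturation.
KCL at the drain: ½ k_p (V_SG − |V_th|)² = (V_DD − V_SG)/R.
Let x = V_SG − 0.815. Then 4.82 x² + x − 11.79 = 0, giving x = 1.46 V (positive root), so V_SG = 2.28 V.
I_D = (V_DD − V_SG)/R = (12.6 − 2.28) / 2.62 = 3.94 mA.

I_D = 3.94 mA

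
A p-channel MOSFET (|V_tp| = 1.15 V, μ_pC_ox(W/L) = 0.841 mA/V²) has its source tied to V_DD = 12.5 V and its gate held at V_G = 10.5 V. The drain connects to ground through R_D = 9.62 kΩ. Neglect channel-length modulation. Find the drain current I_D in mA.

V_SG = V_DD − V_G = 12.5 − 10.5 = 2 V, so V_ov = 2 − 1.15 = 0.85 V.
Assume saturation: I_D = ½ k_p V_ov² = 0.5 × 0.841 × 0.85² = 0.304 mA, giving V_SD = V_DD − I_D R_D = 12.5 − 0.304 × 9.62 = 9.58 V.
V_SD = 9.58 V ≥ V_ov = 0.85 V, confirming saturation.

I_D = 0.304 mA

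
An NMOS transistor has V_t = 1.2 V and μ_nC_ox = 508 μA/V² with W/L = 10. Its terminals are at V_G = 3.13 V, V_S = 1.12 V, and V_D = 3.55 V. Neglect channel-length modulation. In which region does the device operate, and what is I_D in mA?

Saturation; I_D = 1.67 mA

V_GS = V_G − V_S = 3.13 − 1.12 = 2.01 V; V_DS = V_D − V_S = 3.55 − 1.12 = 2.43 V.
k_n = μ_nC_ox · (W/L) = 5.08 mA/V².
V_ov = V_GS − V_t = 2.01 − 1.2 = 0.81 V.
Since V_DS = 2.43 V ≥ V_ov = 0.81 V, the device is in saturation.
I_D = ½ k_n V_ov² = 0.5 × 5.08 × 0.81² = 1.67 mA.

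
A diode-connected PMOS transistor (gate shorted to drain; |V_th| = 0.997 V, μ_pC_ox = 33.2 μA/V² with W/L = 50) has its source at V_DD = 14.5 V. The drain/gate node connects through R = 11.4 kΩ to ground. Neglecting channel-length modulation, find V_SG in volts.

V_SG = 2.14 V

With gate tied to drain, V_SG = V_SD ≥ V_SG − |V_th|, so the device is in saturation.
k_p = μ_pC_ox · (W/L) = 1.66 mA/V².
KCL at the drain: ½ k_p (V_SG − |V_th|)² = (V_DD − V_SG)/R.
Let x = V_SG − 0.997. Then 9.46 x² + x − 13.5 = 0, giving x = 1.14 V (positive root), so V_SG = 2.14 V.
I_D = (V_DD − V_SG)/R = (14.5 − 2.14) / 11.4 = 1.08 mA.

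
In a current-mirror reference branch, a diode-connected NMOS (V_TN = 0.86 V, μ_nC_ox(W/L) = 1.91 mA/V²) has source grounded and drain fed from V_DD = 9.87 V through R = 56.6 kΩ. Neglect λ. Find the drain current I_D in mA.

With gate tied to drain, V_GS = V_DS ≥ V_GS − V_TN, so the device is in saturation.
KCL at the drain: ½ k_n (V_GS − V_TN)² = (V_DD − V_GS)/R.
Let x = V_GS − 0.86. Then 54.1 x² + x − 9.01 = 0, giving x = 0.399 V (positive root), so V_GS = 1.26 V.
I_D = (V_DD − V_GS)/R = (9.87 − 1.26) / 56.6 = 0.152 mA.

I_D = 0.152 mA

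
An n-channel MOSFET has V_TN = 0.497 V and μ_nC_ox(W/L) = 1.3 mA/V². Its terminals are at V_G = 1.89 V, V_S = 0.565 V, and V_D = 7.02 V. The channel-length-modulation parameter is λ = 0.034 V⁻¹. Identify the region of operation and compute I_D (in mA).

V_GS = V_G − V_S = 1.89 − 0.565 = 1.32 V; V_DS = V_D − V_S = 7.02 − 0.565 = 6.46 V.
V_ov = V_GS − V_TN = 1.32 − 0.497 = 0.828 V.
Since V_DS = 6.46 V ≥ V_ov = 0.828 V, the device is in saturation.
I_D = ½ k_n V_ov² (1 + λ V_DS) = 0.5 × 1.3 × 0.828² × (1 + 0.034 × 6.46) = 0.543 mA.

Saturation; I_D = 0.543 mA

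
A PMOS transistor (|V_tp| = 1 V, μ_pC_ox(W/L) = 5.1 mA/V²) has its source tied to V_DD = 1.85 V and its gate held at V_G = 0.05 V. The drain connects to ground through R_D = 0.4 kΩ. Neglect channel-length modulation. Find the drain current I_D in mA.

V_SG = V_DD − V_G = 1.85 − 0.05 = 1.8 V, so V_ov = 1.8 − 1 = 0.8 V.
Assume saturation: I_D = ½ k_p V_ov² = 0.5 × 5.1 × 0.8² = 1.63 mA, giving V_SD = V_DD − I_D R_D = 1.85 − 1.63 × 0.4 = 1.2 V.
V_SD = 1.2 V ≥ V_ov = 0.8 V, confirming saturation.

I_D = 1.63 mA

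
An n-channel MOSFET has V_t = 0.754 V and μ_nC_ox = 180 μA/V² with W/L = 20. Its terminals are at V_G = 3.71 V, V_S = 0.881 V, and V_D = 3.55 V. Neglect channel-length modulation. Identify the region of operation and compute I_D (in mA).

Saturation; I_D = 7.75 mA

V_GS = V_G − V_S = 3.71 − 0.881 = 2.83 V; V_DS = V_D − V_S = 3.55 − 0.881 = 2.67 V.
k_n = μ_nC_ox · (W/L) = 3.6 mA/V².
V_ov = V_GS − V_t = 2.83 − 0.754 = 2.07 V.
Since V_DS = 2.67 V ≥ V_ov = 2.07 V, the device is in saturation.
I_D = ½ k_n V_ov² = 0.5 × 3.6 × 2.07² = 7.75 mA.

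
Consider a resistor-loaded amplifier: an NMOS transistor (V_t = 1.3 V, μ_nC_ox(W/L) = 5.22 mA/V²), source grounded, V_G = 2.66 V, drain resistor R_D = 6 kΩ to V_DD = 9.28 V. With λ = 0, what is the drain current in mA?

V_GS = V_G = 2.66 V, so V_ov = 2.66 − 1.3 = 1.36 V.
Assume saturation: I_D = ½ k_n V_ov² = 0.5 × 5.22 × 1.36² = 4.83 mA, giving V_DS = V_DD − I_D R_D = 9.28 − 4.83 × 6 = -19.7 V.
But -19.7 V < V_ov = 1.36 V, so the device is actually in triode.
In triode I_D = k_n[V_ov V_DS − ½ V_DS²] and I_D = (V_DD − V_DS)/R_D. Equating: 15.7 V_DS² − 43.6 V_DS + 9.28 = 0, giving V_DS = 0.232 V (the root below V_ov).
I_D = (9.28 − 0.232) / 6 = 1.51 mA.

I_D = 1.51 mA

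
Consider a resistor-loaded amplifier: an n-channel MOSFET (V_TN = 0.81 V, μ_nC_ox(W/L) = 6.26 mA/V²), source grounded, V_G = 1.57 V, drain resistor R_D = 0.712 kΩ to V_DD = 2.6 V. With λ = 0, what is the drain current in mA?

I_D = 1.81 mA

V_GS = V_G = 1.57 V, so V_ov = 1.57 − 0.81 = 0.76 V.
Assume saturation: I_D = ½ k_n V_ov² = 0.5 × 6.26 × 0.76² = 1.81 mA, giving V_DS = V_DD − I_D R_D = 2.6 − 1.81 × 0.712 = 1.31 V.
V_DS = 1.31 V ≥ V_ov = 0.76 V, confirming saturation.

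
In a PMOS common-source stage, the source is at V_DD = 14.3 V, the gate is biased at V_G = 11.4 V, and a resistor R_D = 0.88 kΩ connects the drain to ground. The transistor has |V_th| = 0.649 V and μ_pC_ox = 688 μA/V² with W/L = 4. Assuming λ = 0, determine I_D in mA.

I_D = 6.97 mA

V_SG = V_DD − V_G = 14.3 − 11.4 = 2.9 V, so V_ov = 2.9 − 0.649 = 2.25 V.
k_p = μ_pC_ox · (W/L) = 2.752 mA/V².
Assume saturation: I_D = ½ k_p V_ov² = 0.5 × 2.752 × 2.25² = 6.97 mA, giving V_SD = V_DD − I_D R_D = 14.3 − 6.97 × 0.88 = 8.16 V.
V_SD = 8.16 V ≥ V_ov = 2.25 V, confirming saturation.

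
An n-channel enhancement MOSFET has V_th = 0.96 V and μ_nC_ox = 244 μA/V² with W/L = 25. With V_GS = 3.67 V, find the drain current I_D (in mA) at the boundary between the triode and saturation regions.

I_D = 22.4 mA

At the boundary V_DS = V_ov = V_GS − V_th = 3.67 − 0.96 = 2.71 V.
k_n = μ_nC_ox · (W/L) = 6.1 mA/V².
I_D = ½ k_n V_ov² = 0.5 × 6.1 × 2.71² = 22.4 mA.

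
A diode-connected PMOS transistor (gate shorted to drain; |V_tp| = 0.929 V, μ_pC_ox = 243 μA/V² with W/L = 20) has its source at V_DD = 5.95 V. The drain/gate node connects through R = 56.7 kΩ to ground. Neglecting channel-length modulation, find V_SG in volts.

V_SG = 1.12 V

With gate tied to drain, V_SG = V_SD ≥ V_SG − |V_tp|, so the device is in saturation.
k_p = μ_pC_ox · (W/L) = 4.86 mA/V².
KCL at the drain: ½ k_p (V_SG − |V_tp|)² = (V_DD − V_SG)/R.
Let x = V_SG − 0.929. Then 138 x² + x − 5.021 = 0, giving x = 0.187 V (positive root), so V_SG = 1.12 V.
I_D = (V_DD − V_SG)/R = (5.95 − 1.12) / 56.7 = 0.0853 mA.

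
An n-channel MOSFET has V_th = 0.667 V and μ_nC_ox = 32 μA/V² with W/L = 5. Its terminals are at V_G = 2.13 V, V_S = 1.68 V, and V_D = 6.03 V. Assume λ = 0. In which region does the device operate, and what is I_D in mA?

V_GS = V_G − V_S = 2.13 − 1.68 = 0.45 V; V_DS = V_D − V_S = 6.03 − 1.68 = 4.35 V.
V_GS = 0.45 V < V_th = 0.667 V, so the transistor is in cutoff.

Cutoff; I_D = 0 mA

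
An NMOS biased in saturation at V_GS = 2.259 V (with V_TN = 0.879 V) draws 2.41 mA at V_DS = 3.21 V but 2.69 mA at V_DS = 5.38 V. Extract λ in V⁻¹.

λ = 0.0647 V⁻¹

With V_GS fixed, I_D ∝ (1 + λ V_DS) in saturation, so I_D2/I_D1 = (1 + λ V_DS2)/(1 + λ V_DS1).
2.69/2.41 = 1.116 = (1 + 5.38 λ)/(1 + 3.21 λ).
Solving: λ (I_D1 V_DS2 − I_D2 V_DS1) = I_D2 − I_D1, so λ = (2.69 − 2.41) / (2.41 × 5.38 − 2.69 × 3.21) = 0.28 / 4.33 = 0.0647 V⁻¹.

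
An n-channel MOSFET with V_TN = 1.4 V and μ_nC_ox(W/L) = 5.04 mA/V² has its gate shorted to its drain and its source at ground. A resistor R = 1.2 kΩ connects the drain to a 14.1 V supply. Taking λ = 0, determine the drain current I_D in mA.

I_D = 9.01 mA

With gate tied to drain, V_GS = V_DS ≥ V_GS − V_TN, so the device is in saturation.
KCL at the drain: ½ k_n (V_GS − V_TN)² = (V_DD − V_GS)/R.
Let x = V_GS − 1.4. Then 3.02 x² + x − 12.7 = 0, giving x = 1.89 V (positive root), so V_GS = 3.29 V.
I_D = (V_DD − V_GS)/R = (14.1 − 3.29) / 1.2 = 9.01 mA.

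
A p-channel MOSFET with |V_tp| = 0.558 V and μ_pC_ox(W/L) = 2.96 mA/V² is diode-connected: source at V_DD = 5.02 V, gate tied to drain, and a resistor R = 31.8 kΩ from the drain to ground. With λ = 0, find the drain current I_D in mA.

With gate tied to drain, V_SG = V_SD ≥ V_SG − |V_tp|, so the device is in saturation.
KCL at the drain: ½ k_p (V_SG − |V_tp|)² = (V_DD − V_SG)/R.
Let x = V_SG − 0.558. Then 47.1 x² + x − 4.462 = 0, giving x = 0.297 V (positive root), so V_SG = 0.855 V.
I_D = (V_DD − V_SG)/R = (5.02 − 0.855) / 31.8 = 0.131 mA.

I_D = 0.131 mA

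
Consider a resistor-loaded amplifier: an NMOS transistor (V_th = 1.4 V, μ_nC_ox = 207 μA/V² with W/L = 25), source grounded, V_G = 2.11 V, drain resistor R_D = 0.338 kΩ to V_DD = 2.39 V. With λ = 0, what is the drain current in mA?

I_D = 1.30 mA

V_GS = V_G = 2.11 V, so V_ov = 2.11 − 1.4 = 0.71 V.
k_n = μ_nC_ox · (W/L) = 5.175 mA/V².
Assume saturation: I_D = ½ k_n V_ov² = 0.5 × 5.175 × 0.71² = 1.3 mA, giving V_DS = V_DD − I_D R_D = 2.39 − 1.3 × 0.338 = 1.95 V.
V_DS = 1.95 V ≥ V_ov = 0.71 V, confirming saturation.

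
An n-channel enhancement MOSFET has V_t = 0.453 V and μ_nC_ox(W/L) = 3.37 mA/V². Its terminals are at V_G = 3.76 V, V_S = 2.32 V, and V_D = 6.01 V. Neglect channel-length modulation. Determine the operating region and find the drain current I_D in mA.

Saturation; I_D = 1.64 mA

V_GS = V_G − V_S = 3.76 − 2.32 = 1.44 V; V_DS = V_D − V_S = 6.01 − 2.32 = 3.69 V.
V_ov = V_GS − V_t = 1.44 − 0.453 = 0.987 V.
Since V_DS = 3.69 V ≥ V_ov = 0.987 V, the device is in saturation.
I_D = ½ k_n V_ov² = 0.5 × 3.37 × 0.987² = 1.64 mA.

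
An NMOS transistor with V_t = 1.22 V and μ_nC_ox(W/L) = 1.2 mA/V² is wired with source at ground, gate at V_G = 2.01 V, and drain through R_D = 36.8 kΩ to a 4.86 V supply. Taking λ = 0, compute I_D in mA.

I_D = 0.128 mA

V_GS = V_G = 2.01 V, so V_ov = 2.01 − 1.22 = 0.79 V.
Assume saturation: I_D = ½ k_n V_ov² = 0.5 × 1.2 × 0.79² = 0.374 mA, giving V_DS = V_DD − I_D R_D = 4.86 − 0.374 × 36.8 = -8.92 V.
But -8.92 V < V_ov = 0.79 V, so the device is actually in triode.
In triode I_D = k_n[V_ov V_DS − ½ V_DS²] and I_D = (V_DD − V_DS)/R_D. Equating: 22.1 V_DS² − 35.89 V_DS + 4.86 = 0, giving V_DS = 0.149 V (the root below V_ov).
I_D = (4.86 − 0.149) / 36.8 = 0.128 mA.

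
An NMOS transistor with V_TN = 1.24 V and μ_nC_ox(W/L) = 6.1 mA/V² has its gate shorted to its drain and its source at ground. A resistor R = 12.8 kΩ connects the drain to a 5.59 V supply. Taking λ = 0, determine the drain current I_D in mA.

With gate tied to drain, V_GS = V_DS ≥ V_GS − V_TN, so the device is in saturation.
KCL at the drain: ½ k_n (V_GS − V_TN)² = (V_DD − V_GS)/R.
Let x = V_GS − 1.24. Then 39 x² + x − 4.35 = 0, giving x = 0.321 V (positive root), so V_GS = 1.56 V.
I_D = (V_DD − V_GS)/R = (5.59 − 1.56) / 12.8 = 0.315 mA.

I_D = 0.315 mA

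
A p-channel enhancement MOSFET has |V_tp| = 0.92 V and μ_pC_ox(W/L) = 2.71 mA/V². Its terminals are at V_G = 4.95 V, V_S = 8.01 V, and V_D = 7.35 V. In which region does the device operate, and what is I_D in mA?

V_SG = V_S − V_G = 8.01 − 4.95 = 3.06 V; V_SD = V_S − V_D = 8.01 − 7.35 = 0.66 V.
V_ov = V_SG − |V_tp| = 3.06 − 0.92 = 2.14 V.
Since V_SD = 0.66 V < V_ov = 2.14 V, the device is in the triode region.
I_D = k_p [V_ov · V_SD − ½ V_SD²] = 2.71 × [2.14 × 0.66 − 0.5 × 0.66²] = 3.24 mA.

Triode; I_D = 3.24 mA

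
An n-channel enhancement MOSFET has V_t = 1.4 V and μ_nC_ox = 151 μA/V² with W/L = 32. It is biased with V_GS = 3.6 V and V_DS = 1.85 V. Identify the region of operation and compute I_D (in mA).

Triode; I_D = 11.4 mA

k_n = μ_nC_ox · (W/L) = 4.832 mA/V².
V_ov = V_GS − V_t = 3.6 − 1.4 = 2.2 V.
Since V_DS = 1.85 V < V_ov = 2.2 V, the device is in the triode region.
I_D = k_n [V_ov · V_DS − ½ V_DS²] = 4.832 × [2.2 × 1.85 − 0.5 × 1.85²] = 11.4 mA.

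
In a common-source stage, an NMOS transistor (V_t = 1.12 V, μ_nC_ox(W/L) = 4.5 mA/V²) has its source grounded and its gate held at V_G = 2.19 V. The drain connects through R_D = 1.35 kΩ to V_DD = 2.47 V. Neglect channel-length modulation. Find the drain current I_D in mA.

V_GS = V_G = 2.19 V, so V_ov = 2.19 − 1.12 = 1.07 V.
Assume saturation: I_D = ½ k_n V_ov² = 0.5 × 4.5 × 1.07² = 2.58 mA, giving V_DS = V_DD − I_D R_D = 2.47 − 2.58 × 1.35 = -1.01 V.
But -1.01 V < V_ov = 1.07 V, so the device is actually in triode.
In triode I_D = k_n[V_ov V_DS − ½ V_DS²] and I_D = (V_DD − V_DS)/R_D. Equating: 3.04 V_DS² − 7.5 V_DS + 2.47 = 0, giving V_DS = 0.391 V (the root below V_ov).
I_D = (2.47 − 0.391) / 1.35 = 1.54 mA.

I_D = 1.54 mA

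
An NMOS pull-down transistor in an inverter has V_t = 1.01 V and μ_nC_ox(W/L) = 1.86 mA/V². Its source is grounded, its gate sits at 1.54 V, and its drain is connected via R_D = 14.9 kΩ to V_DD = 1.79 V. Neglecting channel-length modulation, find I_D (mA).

I_D = 0.111 mA

V_GS = V_G = 1.54 V, so V_ov = 1.54 − 1.01 = 0.53 V.
Assume saturation: I_D = ½ k_n V_ov² = 0.5 × 1.86 × 0.53² = 0.261 mA, giving V_DS = V_DD − I_D R_D = 1.79 − 0.261 × 14.9 = -2.1 V.
But -2.1 V < V_ov = 0.53 V, so the device is actually in triode.
In triode I_D = k_n[V_ov V_DS − ½ V_DS²] and I_D = (V_DD − V_DS)/R_D. Equating: 13.9 V_DS² − 15.69 V_DS + 1.79 = 0, giving V_DS = 0.129 V (the root below V_ov).
I_D = (1.79 − 0.129) / 14.9 = 0.111 mA.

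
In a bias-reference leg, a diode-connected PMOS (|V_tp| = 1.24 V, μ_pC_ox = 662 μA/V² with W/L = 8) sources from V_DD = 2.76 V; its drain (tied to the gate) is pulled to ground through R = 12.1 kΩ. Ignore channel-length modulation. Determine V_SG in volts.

With gate tied to drain, V_SG = V_SD ≥ V_SG − |V_tp|, so the device is in saturation.
k_p = μ_pC_ox · (W/L) = 5.296 mA/V².
KCL at the drain: ½ k_p (V_SG − |V_tp|)² = (V_DD − V_SG)/R.
Let x = V_SG − 1.24. Then 32 x² + x − 1.52 = 0, giving x = 0.203 V (positive root), so V_SG = 1.44 V.
I_D = (V_DD − V_SG)/R = (2.76 − 1.44) / 12.1 = 0.109 mA.

V_SG = 1.44 V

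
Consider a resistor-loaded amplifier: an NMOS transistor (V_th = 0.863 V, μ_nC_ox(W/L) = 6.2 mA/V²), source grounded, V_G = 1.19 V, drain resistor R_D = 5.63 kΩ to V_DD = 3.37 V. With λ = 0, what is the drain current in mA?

I_D = 0.331 mA

V_GS = V_G = 1.19 V, so V_ov = 1.19 − 0.863 = 0.327 V.
Assume saturation: I_D = ½ k_n V_ov² = 0.5 × 6.2 × 0.327² = 0.331 mA, giving V_DS = V_DD − I_D R_D = 3.37 − 0.331 × 5.63 = 1.5 V.
V_DS = 1.5 V ≥ V_ov = 0.327 V, confirming saturation.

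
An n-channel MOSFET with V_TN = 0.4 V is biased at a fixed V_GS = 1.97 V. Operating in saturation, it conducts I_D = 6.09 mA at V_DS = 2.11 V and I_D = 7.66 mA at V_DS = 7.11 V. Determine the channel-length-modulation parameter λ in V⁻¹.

With V_GS fixed, I_D ∝ (1 + λ V_DS) in saturation, so I_D2/I_D1 = (1 + λ V_DS2)/(1 + λ V_DS1).
7.66/6.09 = 1.258 = (1 + 7.11 λ)/(1 + 2.11 λ).
Solving: λ (I_D1 V_DS2 − I_D2 V_DS1) = I_D2 − I_D1, so λ = (7.66 − 6.09) / (6.09 × 7.11 − 7.66 × 2.11) = 1.57 / 27.1 = 0.0579 V⁻¹.

λ = 0.0579 V⁻¹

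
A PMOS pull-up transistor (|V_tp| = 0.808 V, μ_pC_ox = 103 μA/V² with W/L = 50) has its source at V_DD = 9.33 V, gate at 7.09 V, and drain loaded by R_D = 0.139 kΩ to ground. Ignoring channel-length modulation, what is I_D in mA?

V_SG = V_DD − V_G = 9.33 − 7.09 = 2.24 V, so V_ov = 2.24 − 0.808 = 1.43 V.
k_p = μ_pC_ox · (W/L) = 5.15 mA/V².
Assume saturation: I_D = ½ k_p V_ov² = 0.5 × 5.15 × 1.43² = 5.28 mA, giving V_SD = V_DD − I_D R_D = 9.33 − 5.28 × 0.139 = 8.6 V.
V_SD = 8.6 V ≥ V_ov = 1.43 V, confirming saturation.

I_D = 5.28 mA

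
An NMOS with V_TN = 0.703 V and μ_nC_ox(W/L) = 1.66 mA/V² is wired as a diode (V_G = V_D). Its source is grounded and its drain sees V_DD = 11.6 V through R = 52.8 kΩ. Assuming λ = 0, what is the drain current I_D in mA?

With gate tied to drain, V_GS = V_DS ≥ V_GS − V_TN, so the device is in saturation.
KCL at the drain: ½ k_n (V_GS − V_TN)² = (V_DD − V_GS)/R.
Let x = V_GS − 0.703. Then 43.8 x² + x − 10.9 = 0, giving x = 0.487 V (positive root), so V_GS = 1.19 V.
I_D = (V_DD − V_GS)/R = (11.6 − 1.19) / 52.8 = 0.197 mA.

I_D = 0.197 mA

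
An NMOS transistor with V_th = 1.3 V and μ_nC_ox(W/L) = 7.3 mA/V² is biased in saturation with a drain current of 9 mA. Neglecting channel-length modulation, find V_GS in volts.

V_GS = 2.87 V

In saturation I_D = ½ k_n (V_GS − V_th)², so V_GS − V_th = √(2 I_D / k_n) = √(2 × 9 / 7.3) = 1.57 V.
V_GS = 1.3 + 1.57 = 2.87 V.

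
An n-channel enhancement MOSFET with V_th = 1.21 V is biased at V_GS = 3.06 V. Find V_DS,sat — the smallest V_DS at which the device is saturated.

The boundary between triode and saturation is V_DS = V_GS − V_th = V_ov.
V_ov = 3.06 − 1.21 = 1.85 V.

V_DS,sat = 1.85 V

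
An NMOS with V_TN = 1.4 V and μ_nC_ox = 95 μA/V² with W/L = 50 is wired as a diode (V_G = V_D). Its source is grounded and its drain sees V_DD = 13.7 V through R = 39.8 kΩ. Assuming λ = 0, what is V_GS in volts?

With gate tied to drain, V_GS = V_DS ≥ V_GS − V_TN, so the device is in saturation.
k_n = μ_nC_ox · (W/L) = 4.75 mA/V².
KCL at the drain: ½ k_n (V_GS − V_TN)² = (V_DD − V_GS)/R.
Let x = V_GS − 1.4. Then 94.5 x² + x − 12.3 = 0, giving x = 0.355 V (positive root), so V_GS = 1.76 V.
I_D = (V_DD − V_GS)/R = (13.7 − 1.76) / 39.8 = 0.3 mA.

V_GS = 1.76 V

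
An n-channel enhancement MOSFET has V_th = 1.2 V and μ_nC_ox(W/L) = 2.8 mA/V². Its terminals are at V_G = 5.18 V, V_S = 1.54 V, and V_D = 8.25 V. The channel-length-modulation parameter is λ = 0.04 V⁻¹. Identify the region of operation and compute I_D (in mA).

Saturation; I_D = 10.6 mA

V_GS = V_G − V_S = 5.18 − 1.54 = 3.64 V; V_DS = V_D − V_S = 8.25 − 1.54 = 6.71 V.
V_ov = V_GS − V_th = 3.64 − 1.2 = 2.44 V.
Since V_DS = 6.71 V ≥ V_ov = 2.44 V, the device is in saturation.
I_D = ½ k_n V_ov² (1 + λ V_DS) = 0.5 × 2.8 × 2.44² × (1 + 0.04 × 6.71) = 10.6 mA.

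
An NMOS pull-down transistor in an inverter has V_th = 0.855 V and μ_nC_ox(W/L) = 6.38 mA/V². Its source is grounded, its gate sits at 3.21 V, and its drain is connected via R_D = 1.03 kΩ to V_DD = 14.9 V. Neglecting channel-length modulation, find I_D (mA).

I_D = 13.3 mA

V_GS = V_G = 3.21 V, so V_ov = 3.21 − 0.855 = 2.35 V.
Assume saturation: I_D = ½ k_n V_ov² = 0.5 × 6.38 × 2.35² = 17.7 mA, giving V_DS = V_DD − I_D R_D = 14.9 − 17.7 × 1.03 = -3.32 V.
But -3.32 V < V_ov = 2.35 V, so the device is actually in triode.
In triode I_D = k_n[V_ov V_DS − ½ V_DS²] and I_D = (V_DD − V_DS)/R_D. Equating: 3.29 V_DS² − 16.48 V_DS + 14.9 = 0, giving V_DS = 1.18 V (the root below V_ov).
I_D = (14.9 − 1.18) / 1.03 = 13.3 mA.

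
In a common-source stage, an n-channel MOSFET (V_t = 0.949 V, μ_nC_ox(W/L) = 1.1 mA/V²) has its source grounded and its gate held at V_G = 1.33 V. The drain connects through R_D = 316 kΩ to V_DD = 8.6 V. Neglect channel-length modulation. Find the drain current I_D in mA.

V_GS = V_G = 1.33 V, so V_ov = 1.33 − 0.949 = 0.381 V.
Assume saturation: I_D = ½ k_n V_ov² = 0.5 × 1.1 × 0.381² = 0.0798 mA, giving V_DS = V_DD − I_D R_D = 8.6 − 0.0798 × 316 = -16.6 V.
But -16.6 V < V_ov = 0.381 V, so the device is actually in triode.
In triode I_D = k_n[V_ov V_DS − ½ V_DS²] and I_D = (V_DD − V_DS)/R_D. Equating: 174 V_DS² − 133.4 V_DS + 8.6 = 0, giving V_DS = 0.071 V (the root below V_ov).
I_D = (8.6 − 0.071) / 316 = 0.027 mA.

I_D = 0.0270 mA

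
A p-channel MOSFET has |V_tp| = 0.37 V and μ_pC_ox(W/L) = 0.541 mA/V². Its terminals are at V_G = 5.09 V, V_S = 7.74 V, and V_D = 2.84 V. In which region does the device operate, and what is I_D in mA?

V_SG = V_S − V_G = 7.74 − 5.09 = 2.65 V; V_SD = V_S − V_D = 7.74 − 2.84 = 4.9 V.
V_ov = V_SG − |V_tp| = 2.65 − 0.37 = 2.28 V.
Since V_SD = 4.9 V ≥ V_ov = 2.28 V, the device is in saturation.
I_D = ½ k_p V_ov² = 0.5 × 0.541 × 2.28² = 1.41 mA.

Saturation; I_D = 1.41 mA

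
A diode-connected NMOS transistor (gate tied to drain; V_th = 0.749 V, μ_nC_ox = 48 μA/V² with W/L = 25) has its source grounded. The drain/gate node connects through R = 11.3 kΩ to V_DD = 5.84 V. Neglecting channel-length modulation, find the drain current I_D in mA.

I_D = 0.380 mA

With gate tied to drain, V_GS = V_DS ≥ V_GS − V_th, so the device is in saturation.
k_n = μ_nC_ox · (W/L) = 1.2 mA/V².
KCL at the drain: ½ k_n (V_GS − V_th)² = (V_DD − V_GS)/R.
Let x = V_GS − 0.749. Then 6.78 x² + x − 5.091 = 0, giving x = 0.796 V (positive root), so V_GS = 1.54 V.
I_D = (V_DD − V_GS)/R = (5.84 − 1.54) / 11.3 = 0.38 mA.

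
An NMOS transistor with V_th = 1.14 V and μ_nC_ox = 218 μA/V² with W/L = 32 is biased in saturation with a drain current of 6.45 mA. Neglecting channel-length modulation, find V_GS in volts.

V_GS = 2.50 V

k_n = μ_nC_ox · (W/L) = 6.976 mA/V².
In saturation I_D = ½ k_n (V_GS − V_th)², so V_GS − V_th = √(2 I_D / k_n) = √(2 × 6.45 / 6.976) = 1.36 V.
V_GS = 1.14 + 1.36 = 2.5 V.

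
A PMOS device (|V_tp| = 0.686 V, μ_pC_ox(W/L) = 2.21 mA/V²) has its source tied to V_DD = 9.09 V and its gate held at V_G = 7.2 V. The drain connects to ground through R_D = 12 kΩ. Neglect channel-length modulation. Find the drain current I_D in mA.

I_D = 0.731 mA

V_SG = V_DD − V_G = 9.09 − 7.2 = 1.89 V, so V_ov = 1.89 − 0.686 = 1.2 V.
Assume saturation: I_D = ½ k_p V_ov² = 0.5 × 2.21 × 1.2² = 1.6 mA, giving V_SD = V_DD − I_D R_D = 9.09 − 1.6 × 12 = -10.1 V.
But -10.1 V < V_ov = 1.2 V, so the device is actually in triode.
In triode I_D = k_p[V_ov V_SD − ½ V_SD²] and I_D = (V_DD − V_SD)/R_D. Equating: 13.3 V_SD² − 32.93 V_SD + 9.09 = 0, giving V_SD = 0.316 V (the root below V_ov).
I_D = (9.09 − 0.316) / 12 = 0.731 mA.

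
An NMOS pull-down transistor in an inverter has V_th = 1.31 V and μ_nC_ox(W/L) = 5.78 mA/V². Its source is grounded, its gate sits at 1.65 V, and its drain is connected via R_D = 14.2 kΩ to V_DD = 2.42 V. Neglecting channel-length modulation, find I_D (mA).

V_GS = V_G = 1.65 V, so V_ov = 1.65 − 1.31 = 0.34 V.
Assume saturation: I_D = ½ k_n V_ov² = 0.5 × 5.78 × 0.34² = 0.334 mA, giving V_DS = V_DD − I_D R_D = 2.42 − 0.334 × 14.2 = -2.32 V.
But -2.32 V < V_ov = 0.34 V, so the device is actually in triode.
In triode I_D = k_n[V_ov V_DS − ½ V_DS²] and I_D = (V_DD − V_DS)/R_D. Equating: 41 V_DS² − 28.91 V_DS + 2.42 = 0, giving V_DS = 0.0971 V (the root below V_ov).
I_D = (2.42 − 0.0971) / 14.2 = 0.164 mA.

I_D = 0.164 mA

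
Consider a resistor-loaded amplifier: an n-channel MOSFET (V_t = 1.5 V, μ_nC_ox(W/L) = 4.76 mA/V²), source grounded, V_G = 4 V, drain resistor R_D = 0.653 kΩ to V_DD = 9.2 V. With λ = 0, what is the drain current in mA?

V_GS = V_G = 4 V, so V_ov = 4 − 1.5 = 2.5 V.
Assume saturation: I_D = ½ k_n V_ov² = 0.5 × 4.76 × 2.5² = 14.9 mA, giving V_DS = V_DD − I_D R_D = 9.2 − 14.9 × 0.653 = -0.513 V.
But -0.513 V < V_ov = 2.5 V, so the device is actually in triode.
In triode I_D = k_n[V_ov V_DS − ½ V_DS²] and I_D = (V_DD − V_DS)/R_D. Equating: 1.55 V_DS² − 8.771 V_DS + 9.2 = 0, giving V_DS = 1.39 V (the root below V_ov).
I_D = (9.2 − 1.39) / 0.653 = 12 mA.

I_D = 12.0 mA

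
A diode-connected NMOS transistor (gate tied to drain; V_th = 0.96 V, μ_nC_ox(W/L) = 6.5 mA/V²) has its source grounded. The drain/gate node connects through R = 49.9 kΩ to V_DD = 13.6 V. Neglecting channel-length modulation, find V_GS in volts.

With gate tied to drain, V_GS = V_DS ≥ V_GS − V_th, so the device is in saturation.
KCL at the drain: ½ k_n (V_GS − V_th)² = (V_DD − V_GS)/R.
Let x = V_GS − 0.96. Then 162 x² + x − 12.64 = 0, giving x = 0.276 V (positive root), so V_GS = 1.24 V.
I_D = (V_DD − V_GS)/R = (13.6 − 1.24) / 49.9 = 0.248 mA.

V_GS = 1.24 V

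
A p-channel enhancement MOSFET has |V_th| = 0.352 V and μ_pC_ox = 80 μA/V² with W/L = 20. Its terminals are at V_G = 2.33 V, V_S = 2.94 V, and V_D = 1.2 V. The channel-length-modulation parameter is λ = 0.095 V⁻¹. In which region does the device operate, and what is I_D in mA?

V_SG = V_S − V_G = 2.94 − 2.33 = 0.61 V; V_SD = V_S − V_D = 2.94 − 1.2 = 1.74 V.
k_p = μ_pC_ox · (W/L) = 1.6 mA/V².
V_ov = V_SG − |V_th| = 0.61 − 0.352 = 0.258 V.
Since V_SD = 1.74 V ≥ V_ov = 0.258 V, the device is in saturation.
I_D = ½ k_p V_ov² (1 + λ V_SD) = 0.5 × 1.6 × 0.258² × (1 + 0.095 × 1.74) = 0.0621 mA.

Saturation; I_D = 0.0621 mA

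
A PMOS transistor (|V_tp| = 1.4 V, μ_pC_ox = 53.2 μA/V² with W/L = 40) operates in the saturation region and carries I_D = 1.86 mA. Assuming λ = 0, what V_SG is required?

V_SG = 2.72 V

k_p = μ_pC_ox · (W/L) = 2.128 mA/V².
In saturation I_D = ½ k_p (V_SG − |V_tp|)², so V_SG − |V_tp| = √(2 I_D / k_p) = √(2 × 1.86 / 2.128) = 1.32 V.
V_SG = 1.4 + 1.32 = 2.72 V.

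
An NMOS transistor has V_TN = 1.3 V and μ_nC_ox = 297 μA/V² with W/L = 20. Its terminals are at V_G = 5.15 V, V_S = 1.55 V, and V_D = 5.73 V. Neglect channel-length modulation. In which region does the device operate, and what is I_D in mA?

V_GS = V_G − V_S = 5.15 − 1.55 = 3.6 V; V_DS = V_D − V_S = 5.73 − 1.55 = 4.18 V.
k_n = μ_nC_ox · (W/L) = 5.94 mA/V².
V_ov = V_GS − V_TN = 3.6 − 1.3 = 2.3 V.
Since V_DS = 4.18 V ≥ V_ov = 2.3 V, the device is in saturation.
I_D = ½ k_n V_ov² = 0.5 × 5.94 × 2.3² = 15.7 mA.

Saturation; I_D = 15.7 mA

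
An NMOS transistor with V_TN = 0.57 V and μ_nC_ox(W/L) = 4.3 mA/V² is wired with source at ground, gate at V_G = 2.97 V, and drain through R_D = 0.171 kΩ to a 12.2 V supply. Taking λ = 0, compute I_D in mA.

V_GS = V_G = 2.97 V, so V_ov = 2.97 − 0.57 = 2.4 V.
Assume saturation: I_D = ½ k_n V_ov² = 0.5 × 4.3 × 2.4² = 12.4 mA, giving V_DS = V_DD − I_D R_D = 12.2 − 12.4 × 0.171 = 10.1 V.
V_DS = 10.1 V ≥ V_ov = 2.4 V, confirming saturation.

I_D = 12.4 mA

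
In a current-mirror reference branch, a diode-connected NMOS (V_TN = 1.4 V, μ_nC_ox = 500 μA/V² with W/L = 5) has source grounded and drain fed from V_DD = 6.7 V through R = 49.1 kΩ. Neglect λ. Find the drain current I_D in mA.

With gate tied to drain, V_GS = V_DS ≥ V_GS − V_TN, so the device is in saturation.
k_n = μ_nC_ox · (W/L) = 2.5 mA/V².
KCL at the drain: ½ k_n (V_GS − V_TN)² = (V_DD − V_GS)/R.
Let x = V_GS − 1.4. Then 61.4 x² + x − 5.3 = 0, giving x = 0.286 V (positive root), so V_GS = 1.69 V.
I_D = (V_DD − V_GS)/R = (6.7 − 1.69) / 49.1 = 0.102 mA.

I_D = 0.102 mA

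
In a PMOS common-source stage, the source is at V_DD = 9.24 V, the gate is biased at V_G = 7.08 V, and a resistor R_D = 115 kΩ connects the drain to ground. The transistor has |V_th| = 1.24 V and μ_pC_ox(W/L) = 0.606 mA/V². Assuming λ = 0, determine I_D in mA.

V_SG = V_DD − V_G = 9.24 − 7.08 = 2.16 V, so V_ov = 2.16 − 1.24 = 0.92 V.
Assume saturation: I_D = ½ k_p V_ov² = 0.5 × 0.606 × 0.92² = 0.256 mA, giving V_SD = V_DD − I_D R_D = 9.24 − 0.256 × 115 = -20.3 V.
But -20.3 V < V_ov = 0.92 V, so the device is actually in triode.
In triode I_D = k_p[V_ov V_SD − ½ V_SD²] and I_D = (V_DD − V_SD)/R_D. Equating: 34.8 V_SD² − 65.11 V_SD + 9.24 = 0, giving V_SD = 0.155 V (the root below V_ov).
I_D = (9.24 − 0.155) / 115 = 0.079 mA.

I_D = 0.0790 mA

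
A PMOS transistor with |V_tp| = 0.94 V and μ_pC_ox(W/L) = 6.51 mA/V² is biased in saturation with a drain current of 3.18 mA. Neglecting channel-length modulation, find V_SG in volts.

V_SG = 1.93 V

In saturation I_D = ½ k_p (V_SG − |V_tp|)², so V_SG − |V_tp| = √(2 I_D / k_p) = √(2 × 3.18 / 6.51) = 0.988 V.
V_SG = 0.94 + 0.988 = 1.93 V.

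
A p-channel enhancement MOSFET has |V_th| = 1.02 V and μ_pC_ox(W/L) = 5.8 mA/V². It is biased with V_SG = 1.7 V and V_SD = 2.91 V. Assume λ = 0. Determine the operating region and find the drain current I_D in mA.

Saturation; I_D = 1.34 mA

V_ov = V_SG − |V_th| = 1.7 − 1.02 = 0.68 V.
Since V_SD = 2.91 V ≥ V_ov = 0.68 V, the device is in saturation.
I_D = ½ k_p V_ov² = 0.5 × 5.8 × 0.68² = 1.34 mA.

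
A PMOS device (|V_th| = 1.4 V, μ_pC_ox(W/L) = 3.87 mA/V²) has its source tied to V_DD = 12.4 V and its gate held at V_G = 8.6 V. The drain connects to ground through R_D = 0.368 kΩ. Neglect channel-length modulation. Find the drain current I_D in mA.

V_SG = V_DD − V_G = 12.4 − 8.6 = 3.8 V, so V_ov = 3.8 − 1.4 = 2.4 V.
Assume saturation: I_D = ½ k_p V_ov² = 0.5 × 3.87 × 2.4² = 11.1 mA, giving V_SD = V_DD − I_D R_D = 12.4 − 11.1 × 0.368 = 8.3 V.
V_SD = 8.3 V ≥ V_ov = 2.4 V, confirming saturation.

I_D = 11.1 mA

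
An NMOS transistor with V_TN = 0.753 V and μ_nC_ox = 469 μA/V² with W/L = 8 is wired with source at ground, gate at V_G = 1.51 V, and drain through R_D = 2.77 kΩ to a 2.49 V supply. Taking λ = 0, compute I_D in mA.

I_D = 0.771 mA

V_GS = V_G = 1.51 V, so V_ov = 1.51 − 0.753 = 0.757 V.
k_n = μ_nC_ox · (W/L) = 3.752 mA/V².
Assume saturation: I_D = ½ k_n V_ov² = 0.5 × 3.752 × 0.757² = 1.08 mA, giving V_DS = V_DD − I_D R_D = 2.49 − 1.08 × 2.77 = -0.488 V.
But -0.488 V < V_ov = 0.757 V, so the device is actually in triode.
In triode I_D = k_n[V_ov V_DS − ½ V_DS²] and I_D = (V_DD − V_DS)/R_D. Equating: 5.2 V_DS² − 8.868 V_DS + 2.49 = 0, giving V_DS = 0.354 V (the root below V_ov).
I_D = (2.49 − 0.354) / 2.77 = 0.771 mA.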